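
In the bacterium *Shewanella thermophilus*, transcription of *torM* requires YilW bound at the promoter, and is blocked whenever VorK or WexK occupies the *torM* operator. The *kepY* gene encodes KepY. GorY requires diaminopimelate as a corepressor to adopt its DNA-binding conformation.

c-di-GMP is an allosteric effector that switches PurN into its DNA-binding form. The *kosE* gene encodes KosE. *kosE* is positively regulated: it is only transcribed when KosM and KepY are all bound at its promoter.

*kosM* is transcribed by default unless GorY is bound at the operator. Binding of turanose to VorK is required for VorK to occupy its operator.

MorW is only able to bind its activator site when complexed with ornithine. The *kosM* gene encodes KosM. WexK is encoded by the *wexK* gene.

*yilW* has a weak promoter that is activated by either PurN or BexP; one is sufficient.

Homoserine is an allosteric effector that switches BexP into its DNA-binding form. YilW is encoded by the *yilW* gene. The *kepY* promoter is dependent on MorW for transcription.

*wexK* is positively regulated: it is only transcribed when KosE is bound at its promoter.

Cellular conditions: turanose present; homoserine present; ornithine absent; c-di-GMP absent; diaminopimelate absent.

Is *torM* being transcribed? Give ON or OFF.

OFF

Turanose is present, so VorK is active.
c-di-GMP is absent, so PurN is inactive.
Homoserine is present, so BexP is active.
Activator BexP is present, so *yilW* is transcribed.
So YilW is produced and active.
Diaminopimelate is absent, so GorY is inactive.
With no repressor bound, *kosM* is transcribed.
So KosM is produced and active.
Ornithine is absent, so MorW is inactive.
Required activator MorW is absent, so *kepY* is not transcribed.
So KepY is not produced.
Required activator KepY is absent, so *kosE* is not transcribed.
So KosE is not produced.
Required activator KosE is absent, so *wexK* is not transcribed.
So WexK is not produced.
With repressor VorK bound, *torM* is not transcribed.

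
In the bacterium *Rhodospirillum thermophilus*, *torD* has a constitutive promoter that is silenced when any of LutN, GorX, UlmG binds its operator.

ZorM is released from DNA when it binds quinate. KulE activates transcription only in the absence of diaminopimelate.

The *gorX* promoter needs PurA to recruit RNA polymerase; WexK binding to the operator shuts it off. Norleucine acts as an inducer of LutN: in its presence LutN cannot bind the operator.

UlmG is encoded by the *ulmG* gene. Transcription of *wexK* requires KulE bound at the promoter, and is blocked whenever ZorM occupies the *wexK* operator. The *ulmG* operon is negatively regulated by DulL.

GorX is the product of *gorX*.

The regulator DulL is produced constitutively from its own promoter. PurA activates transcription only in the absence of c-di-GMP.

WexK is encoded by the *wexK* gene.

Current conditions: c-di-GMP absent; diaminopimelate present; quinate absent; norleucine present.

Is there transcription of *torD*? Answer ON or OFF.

OFF

Norleucine is present, so LutN is inactive.
Quinate is absent, so ZorM is active.
Diaminopimelate is present, so KulE is inactive.
With repressor ZorM bound, *wexK* is not transcribed.
So WexK is not produced.
c-di-GMP is absent, so PurA is active.
No repressor is bound and PurA is active, so *gorX* is transcribed.
So GorX is produced and active.
DulL is produced constitutively and is active.
With repressor DulL bound, *ulmG* is not transcribed.
So UlmG is not produced.
With repressor GorX bound, *torD* is not transcribed.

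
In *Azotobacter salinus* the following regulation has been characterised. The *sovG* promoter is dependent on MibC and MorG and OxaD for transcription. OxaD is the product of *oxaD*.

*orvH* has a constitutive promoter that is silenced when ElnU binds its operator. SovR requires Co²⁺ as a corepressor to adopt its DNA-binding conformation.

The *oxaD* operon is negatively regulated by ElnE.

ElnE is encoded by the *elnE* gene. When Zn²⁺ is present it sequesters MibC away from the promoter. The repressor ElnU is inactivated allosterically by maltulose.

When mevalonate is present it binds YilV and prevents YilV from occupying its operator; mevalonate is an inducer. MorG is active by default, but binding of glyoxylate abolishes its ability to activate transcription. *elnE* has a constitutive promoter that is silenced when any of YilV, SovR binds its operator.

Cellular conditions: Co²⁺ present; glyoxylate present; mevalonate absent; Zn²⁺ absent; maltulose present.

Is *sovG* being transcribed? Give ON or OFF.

OFF

Zn²⁺ is absent, so MibC is active.
Glyoxylate is present, so MorG is inactive.
Mevalonate is absent, so YilV is active.
Co²⁺ is present, so SovR is active.
With repressor YilV bound, *elnE* is not transcribed.
So ElnE is not produced.
With no repressor bound, *oxaD* is transcribed.
So OxaD is produced and active.
Required activator MorG is absent, so *sovG* is not transcribed.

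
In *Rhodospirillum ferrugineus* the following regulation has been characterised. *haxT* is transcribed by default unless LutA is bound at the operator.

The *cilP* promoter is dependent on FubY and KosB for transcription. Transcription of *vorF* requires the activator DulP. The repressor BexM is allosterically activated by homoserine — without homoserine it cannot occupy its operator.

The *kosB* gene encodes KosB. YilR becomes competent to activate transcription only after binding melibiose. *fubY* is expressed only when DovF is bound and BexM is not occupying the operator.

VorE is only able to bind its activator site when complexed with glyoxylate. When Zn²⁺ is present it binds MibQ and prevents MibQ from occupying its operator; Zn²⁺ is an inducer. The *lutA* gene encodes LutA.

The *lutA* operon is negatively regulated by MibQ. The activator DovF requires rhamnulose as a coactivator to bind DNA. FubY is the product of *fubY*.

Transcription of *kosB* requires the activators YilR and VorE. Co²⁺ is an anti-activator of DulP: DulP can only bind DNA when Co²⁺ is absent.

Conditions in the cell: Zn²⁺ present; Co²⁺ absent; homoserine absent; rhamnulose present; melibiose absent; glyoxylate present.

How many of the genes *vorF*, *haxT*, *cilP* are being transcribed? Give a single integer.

1

Co²⁺ is absent, so DulP is active.
No repressor is bound and DulP is active, so *vorF* is transcribed.
→ *vorF* is ON.
Zn²⁺ is present, so MibQ is inactive.
With no repressor bound, *lutA* is transcribed.
So LutA is produced and active.
With repressor LutA bound, *haxT* is not transcribed.
→ *haxT* is OFF.
Rhamnulose is present, so DovF is active.
Homoserine is absent, so BexM is inactive.
No repressor is bound and DovF is active, so *fubY* is transcribed.
So FubY is produced and active.
Melibiose is absent, so YilR is inactive.
Glyoxylate is present, so VorE is active.
Required activator YilR is absent, so *kosB* is not transcribed.
So KosB is not produced.
Required activator KosB is absent, so *cilP* is not transcribed.
→ *cilP* is OFF.
1 of the 3 genes is transcribed.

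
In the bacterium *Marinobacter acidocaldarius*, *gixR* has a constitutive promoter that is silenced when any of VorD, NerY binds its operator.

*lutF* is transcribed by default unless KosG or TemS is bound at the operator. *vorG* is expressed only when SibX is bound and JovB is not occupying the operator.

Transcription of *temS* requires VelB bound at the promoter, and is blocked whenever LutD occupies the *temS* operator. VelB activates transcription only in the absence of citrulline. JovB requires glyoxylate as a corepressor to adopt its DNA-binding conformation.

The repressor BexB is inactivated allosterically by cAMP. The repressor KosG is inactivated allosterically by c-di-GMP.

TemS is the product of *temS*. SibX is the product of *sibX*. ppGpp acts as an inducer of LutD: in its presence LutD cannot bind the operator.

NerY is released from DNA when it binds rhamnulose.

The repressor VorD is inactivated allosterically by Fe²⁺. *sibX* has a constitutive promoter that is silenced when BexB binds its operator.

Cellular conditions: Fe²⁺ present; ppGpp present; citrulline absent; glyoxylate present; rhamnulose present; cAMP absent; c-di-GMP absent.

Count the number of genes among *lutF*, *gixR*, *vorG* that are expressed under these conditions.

c-di-GMP is absent, so KosG is active.
Citrulline is absent, so VelB is active.
ppGpp is present, so LutD is inactive.
No repressor is bound and VelB is active, so *temS* is transcribed.
So TemS is produced and active.
With repressor KosG bound, *lutF* is not transcribed.
→ *lutF* is OFF.
Fe²⁺ is present, so VorD is inactive.
Rhamnulose is present, so NerY is inactive.
With no repressor bound, *gixR* is transcribed.
→ *gixR* is ON.
cAMP is absent, so BexB is active.
With repressor BexB bound, *sibX* is not transcribed.
So SibX is not produced.
Glyoxylate is present, so JovB is active.
With repressor JovB bound, *vorG* is not transcribed.
→ *vorG* is OFF.
1 of the 3 genes is transcribed.

1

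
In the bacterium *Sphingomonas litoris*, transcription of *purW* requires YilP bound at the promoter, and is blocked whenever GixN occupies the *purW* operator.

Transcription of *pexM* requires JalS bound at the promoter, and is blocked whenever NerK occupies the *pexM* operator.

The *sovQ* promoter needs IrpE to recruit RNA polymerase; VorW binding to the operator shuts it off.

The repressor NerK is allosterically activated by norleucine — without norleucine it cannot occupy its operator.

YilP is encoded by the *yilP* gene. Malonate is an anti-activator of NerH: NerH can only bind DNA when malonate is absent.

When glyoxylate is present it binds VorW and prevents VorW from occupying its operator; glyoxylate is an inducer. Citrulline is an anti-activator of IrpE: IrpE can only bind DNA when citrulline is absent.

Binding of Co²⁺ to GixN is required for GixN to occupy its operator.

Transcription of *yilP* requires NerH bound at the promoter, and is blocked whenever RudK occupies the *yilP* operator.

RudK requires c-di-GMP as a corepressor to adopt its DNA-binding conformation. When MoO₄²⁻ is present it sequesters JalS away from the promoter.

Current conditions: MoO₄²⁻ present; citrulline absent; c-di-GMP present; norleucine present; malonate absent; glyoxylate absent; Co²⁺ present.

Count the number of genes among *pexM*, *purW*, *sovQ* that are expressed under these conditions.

0

MoO₄²⁻ is present, so JalS is inactive.
Norleucine is present, so NerK is active.
With repressor NerK bound, *pexM* is not transcribed.
→ *pexM* is OFF.
Co²⁺ is present, so GixN is active.
c-di-GMP is present, so RudK is active.
Malonate is absent, so NerH is active.
With repressor RudK bound, *yilP* is not transcribed.
So YilP is not produced.
With repressor GixN bound, *purW* is not transcribed.
→ *purW* is OFF.
Citrulline is absent, so IrpE is active.
Glyoxylate is absent, so VorW is active.
With repressor VorW bound, *sovQ* is not transcribed.
→ *sovQ* is OFF.
0 of the 3 genes are transcribed.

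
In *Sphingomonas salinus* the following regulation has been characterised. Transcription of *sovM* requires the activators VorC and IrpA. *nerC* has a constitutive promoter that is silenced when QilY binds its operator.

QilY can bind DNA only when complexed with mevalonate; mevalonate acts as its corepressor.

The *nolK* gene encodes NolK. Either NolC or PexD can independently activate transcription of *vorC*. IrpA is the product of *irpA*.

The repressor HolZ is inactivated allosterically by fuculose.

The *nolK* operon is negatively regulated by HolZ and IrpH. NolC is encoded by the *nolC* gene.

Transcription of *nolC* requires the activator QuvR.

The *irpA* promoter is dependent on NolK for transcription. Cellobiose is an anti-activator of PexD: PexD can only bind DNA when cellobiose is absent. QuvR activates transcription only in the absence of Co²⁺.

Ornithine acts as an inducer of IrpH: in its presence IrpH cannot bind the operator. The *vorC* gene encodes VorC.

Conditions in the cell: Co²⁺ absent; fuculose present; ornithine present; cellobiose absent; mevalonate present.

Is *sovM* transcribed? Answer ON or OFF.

Co²⁺ is absent, so QuvR is active.
No repressor is bound and QuvR is active, so *nolC* is transcribed.
So NolC is produced and active.
Cellobiose is absent, so PexD is active.
Activator NolC is present, so *vorC* is transcribed.
So VorC is produced and active.
Fuculose is present, so HolZ is inactive.
Ornithine is present, so IrpH is inactive.
With no repressor bound, *nolK* is transcribed.
So NolK is produced and active.
No repressor is bound and NolK is active, so *irpA* is transcribed.
So IrpA is produced and active.
No repressor is bound and VorC and IrpA are active, so *sovM* is transcribed.

ON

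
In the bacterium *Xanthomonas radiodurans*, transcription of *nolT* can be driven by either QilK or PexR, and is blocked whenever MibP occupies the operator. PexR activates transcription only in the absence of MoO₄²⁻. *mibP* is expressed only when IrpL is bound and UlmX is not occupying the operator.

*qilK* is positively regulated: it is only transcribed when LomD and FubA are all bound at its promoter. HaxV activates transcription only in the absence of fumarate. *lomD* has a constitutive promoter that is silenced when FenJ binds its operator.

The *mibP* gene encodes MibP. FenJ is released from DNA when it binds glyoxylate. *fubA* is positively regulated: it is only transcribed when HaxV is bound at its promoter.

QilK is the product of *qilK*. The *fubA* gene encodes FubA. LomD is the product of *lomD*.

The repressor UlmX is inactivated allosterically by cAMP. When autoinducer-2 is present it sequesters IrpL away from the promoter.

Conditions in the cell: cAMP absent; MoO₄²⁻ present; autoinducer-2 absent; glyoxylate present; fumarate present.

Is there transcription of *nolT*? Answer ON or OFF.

OFF

Glyoxylate is present, so FenJ is inactive.
With no repressor bound, *lomD* is transcribed.
So LomD is produced and active.
Fumarate is present, so HaxV is inactive.
Required activator HaxV is absent, so *fubA* is not transcribed.
So FubA is not produced.
Required activator FubA is absent, so *qilK* is not transcribed.
So QilK is not produced.
cAMP is absent, so UlmX is active.
Autoinducer-2 is absent, so IrpL is active.
With repressor UlmX bound, *mibP* is not transcribed.
So MibP is not produced.
MoO₄²⁻ is present, so PexR is inactive.
No activator is available at the *nolT* promoter, so *nolT* is not transcribed.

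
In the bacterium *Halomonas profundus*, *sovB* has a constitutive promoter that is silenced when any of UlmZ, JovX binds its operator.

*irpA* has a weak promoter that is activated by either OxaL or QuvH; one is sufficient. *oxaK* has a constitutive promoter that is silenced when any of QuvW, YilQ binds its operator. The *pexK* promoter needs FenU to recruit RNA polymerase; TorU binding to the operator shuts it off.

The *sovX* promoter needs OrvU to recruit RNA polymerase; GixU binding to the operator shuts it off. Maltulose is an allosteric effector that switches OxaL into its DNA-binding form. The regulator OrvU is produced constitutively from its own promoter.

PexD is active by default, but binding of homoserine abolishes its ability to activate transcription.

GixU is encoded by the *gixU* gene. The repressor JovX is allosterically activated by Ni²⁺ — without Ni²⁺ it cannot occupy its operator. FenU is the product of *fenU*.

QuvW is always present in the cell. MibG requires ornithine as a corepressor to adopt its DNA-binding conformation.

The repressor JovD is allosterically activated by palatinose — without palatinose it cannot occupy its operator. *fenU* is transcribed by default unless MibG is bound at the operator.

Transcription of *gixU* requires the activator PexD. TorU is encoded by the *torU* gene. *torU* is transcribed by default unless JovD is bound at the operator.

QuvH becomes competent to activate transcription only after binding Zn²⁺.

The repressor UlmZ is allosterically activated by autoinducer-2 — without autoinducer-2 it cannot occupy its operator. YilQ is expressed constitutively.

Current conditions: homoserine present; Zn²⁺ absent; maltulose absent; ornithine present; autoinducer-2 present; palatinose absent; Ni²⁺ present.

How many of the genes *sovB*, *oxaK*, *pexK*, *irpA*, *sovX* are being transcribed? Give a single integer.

Autoinducer-2 is present, so UlmZ is active.
Ni²⁺ is present, so JovX is active.
With repressor UlmZ bound, *sovB* is not transcribed.
→ *sovB* is OFF.
QuvW is produced constitutively and is active.
YilQ is produced constitutively and is active.
With repressor QuvW bound, *oxaK* is not transcribed.
→ *oxaK* is OFF.
Ornithine is present, so MibG is active.
With repressor MibG bound, *fenU* is not transcribed.
So FenU is not produced.
Palatinose is absent, so JovD is inactive.
With no repressor bound, *torU* is transcribed.
So TorU is produced and active.
With repressor TorU bound, *pexK* is not transcribed.
→ *pexK* is OFF.
Maltulose is absent, so OxaL is inactive.
Zn²⁺ is absent, so QuvH is inactive.
No activator is available at the *irpA* promoter, so *irpA* is not transcribed.
→ *irpA* is OFF.
Homoserine is present, so PexD is inactive.
Required activator PexD is absent, so *gixU* is not transcribed.
So GixU is not produced.
OrvU is produced constitutively and is active.
No repressor is bound and OrvU is active, so *sovX* is transcribed.
→ *sovX* is ON.
1 of the 5 genes is transcribed.

1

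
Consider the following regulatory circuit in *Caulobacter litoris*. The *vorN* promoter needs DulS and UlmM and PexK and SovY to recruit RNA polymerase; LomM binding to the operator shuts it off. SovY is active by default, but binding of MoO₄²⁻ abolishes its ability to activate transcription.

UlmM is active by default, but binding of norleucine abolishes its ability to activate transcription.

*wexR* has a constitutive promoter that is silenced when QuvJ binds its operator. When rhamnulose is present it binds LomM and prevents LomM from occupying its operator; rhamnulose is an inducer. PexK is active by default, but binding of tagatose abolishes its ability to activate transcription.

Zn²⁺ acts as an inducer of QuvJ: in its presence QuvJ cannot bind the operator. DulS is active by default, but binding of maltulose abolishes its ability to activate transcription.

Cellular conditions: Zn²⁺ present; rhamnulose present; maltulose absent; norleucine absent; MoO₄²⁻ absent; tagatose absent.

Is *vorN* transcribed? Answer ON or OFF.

Maltulose is absent, so DulS is active.
Norleucine is absent, so UlmM is active.
Tagatose is absent, so PexK is active.
MoO₄²⁻ is absent, so SovY is active.
Rhamnulose is present, so LomM is inactive.
No repressor is bound and DulS and UlmM and PexK and SovY are active, so *vorN* is transcribed.

ON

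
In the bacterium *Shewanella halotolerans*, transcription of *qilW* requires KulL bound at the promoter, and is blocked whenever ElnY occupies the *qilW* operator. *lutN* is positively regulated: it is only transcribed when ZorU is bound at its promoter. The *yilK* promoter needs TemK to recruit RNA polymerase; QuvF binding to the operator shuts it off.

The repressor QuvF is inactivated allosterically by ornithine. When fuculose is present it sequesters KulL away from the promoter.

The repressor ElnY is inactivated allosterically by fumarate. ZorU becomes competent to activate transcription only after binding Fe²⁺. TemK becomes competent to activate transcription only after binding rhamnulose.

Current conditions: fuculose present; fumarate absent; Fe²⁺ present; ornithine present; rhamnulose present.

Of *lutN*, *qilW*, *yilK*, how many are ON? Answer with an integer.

2

Fe²⁺ is present, so ZorU is active.
No repressor is bound and ZorU is active, so *lutN* is transcribed.
→ *lutN* is ON.
Fuculose is present, so KulL is inactive.
Fumarate is absent, so ElnY is active.
With repressor ElnY bound, *qilW* is not transcribed.
→ *qilW* is OFF.
Ornithine is present, so QuvF is inactive.
Rhamnulose is present, so TemK is active.
No repressor is bound and TemK is active, so *yilK* is transcribed.
→ *yilK* is ON.
2 of the 3 genes are transcribed.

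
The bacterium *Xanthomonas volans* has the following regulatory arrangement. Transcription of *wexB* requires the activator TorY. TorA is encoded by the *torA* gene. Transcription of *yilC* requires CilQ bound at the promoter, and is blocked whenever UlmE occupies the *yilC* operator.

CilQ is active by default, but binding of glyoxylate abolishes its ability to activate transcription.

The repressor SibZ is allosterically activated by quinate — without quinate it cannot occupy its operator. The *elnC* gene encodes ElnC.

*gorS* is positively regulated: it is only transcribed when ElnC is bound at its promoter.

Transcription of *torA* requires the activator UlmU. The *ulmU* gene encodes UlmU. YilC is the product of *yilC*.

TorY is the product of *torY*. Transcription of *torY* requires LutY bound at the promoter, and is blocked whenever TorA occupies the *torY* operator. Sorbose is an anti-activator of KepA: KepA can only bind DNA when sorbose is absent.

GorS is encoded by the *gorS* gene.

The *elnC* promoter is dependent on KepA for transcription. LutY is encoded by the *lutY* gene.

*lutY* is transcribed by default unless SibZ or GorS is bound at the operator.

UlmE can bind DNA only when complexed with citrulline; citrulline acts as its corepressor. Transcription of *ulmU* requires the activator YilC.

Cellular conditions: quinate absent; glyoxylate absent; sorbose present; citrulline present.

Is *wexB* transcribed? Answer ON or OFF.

Glyoxylate is absent, so CilQ is active.
Citrulline is present, so UlmE is active.
With repressor UlmE bound, *yilC* is not transcribed.
So YilC is not produced.
Required activator YilC is absent, so *ulmU* is not transcribed.
So UlmU is not produced.
Required activator UlmU is absent, so *torA* is not transcribed.
So TorA is not produced.
Quinate is absent, so SibZ is inactive.
Sorbose is present, so KepA is inactive.
Required activator KepA is absent, so *elnC* is not transcribed.
So ElnC is not produced.
Required activator ElnC is absent, so *gorS* is not transcribed.
So GorS is not produced.
With no repressor bound, *lutY* is transcribed.
So LutY is produced and active.
No repressor is bound and LutY is active, so *torY* is transcribed.
So TorY is produced and active.
No repressor is bound and TorY is active, so *wexB* is transcribed.

ON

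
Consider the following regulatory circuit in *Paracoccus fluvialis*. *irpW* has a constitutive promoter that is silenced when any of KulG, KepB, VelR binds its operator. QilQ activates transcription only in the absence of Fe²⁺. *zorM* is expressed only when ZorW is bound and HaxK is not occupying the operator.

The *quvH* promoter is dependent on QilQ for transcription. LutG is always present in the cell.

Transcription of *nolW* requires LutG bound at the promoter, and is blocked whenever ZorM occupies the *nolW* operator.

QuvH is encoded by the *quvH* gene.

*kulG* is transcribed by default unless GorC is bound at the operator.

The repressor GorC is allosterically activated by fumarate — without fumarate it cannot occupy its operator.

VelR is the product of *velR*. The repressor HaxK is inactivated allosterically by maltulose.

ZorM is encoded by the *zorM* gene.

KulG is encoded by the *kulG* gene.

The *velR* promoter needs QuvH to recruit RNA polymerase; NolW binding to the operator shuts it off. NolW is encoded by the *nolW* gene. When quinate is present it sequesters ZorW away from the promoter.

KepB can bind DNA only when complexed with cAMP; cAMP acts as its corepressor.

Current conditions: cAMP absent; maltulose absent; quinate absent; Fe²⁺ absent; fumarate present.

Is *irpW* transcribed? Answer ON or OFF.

Fumarate is present, so GorC is active.
With repressor GorC bound, *kulG* is not transcribed.
So KulG is not produced.
cAMP is absent, so KepB is inactive.
Maltulose is absent, so HaxK is active.
Quinate is absent, so ZorW is active.
With repressor HaxK bound, *zorM* is not transcribed.
So ZorM is not produced.
LutG is produced constitutively and is active.
No repressor is bound and LutG is active, so *nolW* is transcribed.
So NolW is produced and active.
Fe²⁺ is absent, so QilQ is active.
No repressor is bound and QilQ is active, so *quvH* is transcribed.
So QuvH is produced and active.
With repressor NolW bound, *velR* is not transcribed.
So VelR is not produced.
With no repressor bound, *irpW* is transcribed.

ON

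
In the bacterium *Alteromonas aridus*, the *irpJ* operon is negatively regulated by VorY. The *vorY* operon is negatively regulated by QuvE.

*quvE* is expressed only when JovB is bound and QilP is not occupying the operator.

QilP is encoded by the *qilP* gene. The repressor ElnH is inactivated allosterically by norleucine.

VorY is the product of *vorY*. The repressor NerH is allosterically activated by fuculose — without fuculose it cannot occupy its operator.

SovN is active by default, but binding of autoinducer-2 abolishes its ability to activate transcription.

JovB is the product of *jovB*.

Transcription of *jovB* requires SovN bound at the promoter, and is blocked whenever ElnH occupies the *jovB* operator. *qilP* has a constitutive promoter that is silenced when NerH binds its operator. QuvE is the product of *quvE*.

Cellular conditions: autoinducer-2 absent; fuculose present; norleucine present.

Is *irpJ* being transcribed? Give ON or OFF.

Fuculose is present, so NerH is active.
With repressor NerH bound, *qilP* is not transcribed.
So QilP is not produced.
Autoinducer-2 is absent, so SovN is active.
Norleucine is present, so ElnH is inactive.
No repressor is bound and SovN is active, so *jovB* is transcribed.
So JovB is produced and active.
No repressor is bound and JovB is active, so *quvE* is transcribed.
So QuvE is produced and active.
With repressor QuvE bound, *vorY* is not transcribed.
So VorY is not produced.
With no repressor bound, *irpJ* is transcribed.

ON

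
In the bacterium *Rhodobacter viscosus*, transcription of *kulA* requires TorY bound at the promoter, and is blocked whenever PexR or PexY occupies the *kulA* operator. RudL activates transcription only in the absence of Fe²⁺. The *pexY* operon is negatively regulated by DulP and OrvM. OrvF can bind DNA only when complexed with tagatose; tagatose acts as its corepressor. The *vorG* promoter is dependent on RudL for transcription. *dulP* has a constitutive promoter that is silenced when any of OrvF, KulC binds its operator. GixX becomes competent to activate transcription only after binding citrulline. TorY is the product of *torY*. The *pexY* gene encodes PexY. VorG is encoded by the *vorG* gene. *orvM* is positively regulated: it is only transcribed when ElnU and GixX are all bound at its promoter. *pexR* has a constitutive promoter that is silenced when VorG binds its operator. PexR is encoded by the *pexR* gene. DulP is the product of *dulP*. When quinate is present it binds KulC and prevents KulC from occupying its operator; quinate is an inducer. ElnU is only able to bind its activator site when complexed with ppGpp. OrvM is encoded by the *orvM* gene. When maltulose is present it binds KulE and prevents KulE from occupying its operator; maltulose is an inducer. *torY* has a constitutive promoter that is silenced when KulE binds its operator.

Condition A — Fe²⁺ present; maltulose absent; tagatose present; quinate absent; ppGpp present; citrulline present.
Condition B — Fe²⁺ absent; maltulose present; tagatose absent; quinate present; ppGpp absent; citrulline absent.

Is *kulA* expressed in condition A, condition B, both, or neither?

Condition A:
Fe²⁺ is present, so RudL is inactive.
Required activator RudL is absent, so *vorG* is not transcribed.
So VorG is not produced.
With no repressor bound, *pexR* is transcribed.
So PexR is produced and active.
Maltulose is absent, so KulE is active.
With repressor KulE bound, *torY* is not transcribed.
So TorY is not produced.
Tagatose is present, so OrvF is active.
Quinate is absent, so KulC is active.
With repressor OrvF bound, *dulP* is not transcribed.
So DulP is not produced.
ppGpp is present, so ElnU is active.
Citrulline is present, so GixX is active.
No repressor is bound and ElnU and GixX are active, so *orvM* is transcribed.
So OrvM is produced and active.
With repressor OrvM bound, *pexY* is not transcribed.
So PexY is not produced.
With repressor PexR bound, *kulA* is not transcribed.
→ *kulA* is OFF in A.
Condition B:
Fe²⁺ is absent, so RudL is active.
No repressor is bound and RudL is active, so *vorG* is transcribed.
So VorG is produced and active.
With repressor VorG bound, *pexR* is not transcribed.
So PexR is not produced.
Maltulose is present, so KulE is inactive.
With no repressor bound, *torY* is transcribed.
So TorY is produced and active.
Tagatose is absent, so OrvF is inactive.
Quinate is present, so KulC is inactive.
With no repressor bound, *dulP* is transcribed.
So DulP is produced and active.
ppGpp is absent, so ElnU is inactive.
Citrulline is absent, so GixX is inactive.
Required activator ElnU is absent, so *orvM* is not transcribed.
So OrvM is not produced.
With repressor DulP bound, *pexY* is not transcribed.
So PexY is not produced.
No repressor is bound and TorY is active, so *kulA* is transcribed.
→ *kulA* is ON in B.

B only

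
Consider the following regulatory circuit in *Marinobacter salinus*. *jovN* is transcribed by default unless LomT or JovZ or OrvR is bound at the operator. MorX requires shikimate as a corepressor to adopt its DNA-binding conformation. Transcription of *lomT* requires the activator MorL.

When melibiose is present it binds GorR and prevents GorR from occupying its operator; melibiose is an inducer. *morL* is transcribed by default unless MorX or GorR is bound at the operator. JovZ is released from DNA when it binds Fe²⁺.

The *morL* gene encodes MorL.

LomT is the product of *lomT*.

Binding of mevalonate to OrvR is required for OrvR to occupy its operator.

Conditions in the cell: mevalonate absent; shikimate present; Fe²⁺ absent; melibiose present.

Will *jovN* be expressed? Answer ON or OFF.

Shikimate is present, so MorX is active.
Melibiose is present, so GorR is inactive.
With repressor MorX bound, *morL* is not transcribed.
So MorL is not produced.
Required activator MorL is absent, so *lomT* is not transcribed.
So LomT is not produced.
Fe²⁺ is absent, so JovZ is active.
Mevalonate is absent, so OrvR is inactive.
With repressor JovZ bound, *jovN* is not transcribed.

OFF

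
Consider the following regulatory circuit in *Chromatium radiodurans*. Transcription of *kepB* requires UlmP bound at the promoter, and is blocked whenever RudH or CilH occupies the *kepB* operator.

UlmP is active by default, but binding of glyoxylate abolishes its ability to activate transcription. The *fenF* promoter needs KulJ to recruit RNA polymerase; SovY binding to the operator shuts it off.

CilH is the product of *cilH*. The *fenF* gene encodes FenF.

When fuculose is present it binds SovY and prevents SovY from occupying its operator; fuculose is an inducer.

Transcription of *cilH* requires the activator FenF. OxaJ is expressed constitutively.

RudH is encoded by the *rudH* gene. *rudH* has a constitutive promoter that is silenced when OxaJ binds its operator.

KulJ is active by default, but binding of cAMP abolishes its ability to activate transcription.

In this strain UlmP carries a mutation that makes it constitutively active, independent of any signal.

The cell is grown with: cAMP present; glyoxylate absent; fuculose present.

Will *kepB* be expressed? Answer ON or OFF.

ON

OxaJ is produced constitutively and is active.
With repressor OxaJ bound, *rudH* is not transcribed.
So RudH is not produced.
UlmP is constitutively active in this strain.
Fuculose is present, so SovY is inactive.
cAMP is present, so KulJ is inactive.
Required activator KulJ is absent, so *fenF* is not transcribed.
So FenF is not produced.
Required activator FenF is absent, so *cilH* is not transcribed.
So CilH is not produced.
No repressor is bound and UlmP is active, so *kepB* is transcribed.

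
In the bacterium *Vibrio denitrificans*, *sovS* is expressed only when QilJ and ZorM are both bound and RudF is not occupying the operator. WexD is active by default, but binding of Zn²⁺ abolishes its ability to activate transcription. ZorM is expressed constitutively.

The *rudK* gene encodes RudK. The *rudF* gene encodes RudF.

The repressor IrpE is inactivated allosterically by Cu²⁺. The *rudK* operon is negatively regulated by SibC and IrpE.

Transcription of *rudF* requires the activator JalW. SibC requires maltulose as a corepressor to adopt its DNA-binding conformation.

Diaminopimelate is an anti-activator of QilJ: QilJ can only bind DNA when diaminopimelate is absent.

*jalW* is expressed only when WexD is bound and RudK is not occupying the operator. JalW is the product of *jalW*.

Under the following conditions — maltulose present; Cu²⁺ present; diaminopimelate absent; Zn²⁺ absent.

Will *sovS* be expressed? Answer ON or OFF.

OFF

Diaminopimelate is absent, so QilJ is active.
Zn²⁺ is absent, so WexD is active.
Maltulose is present, so SibC is active.
Cu²⁺ is present, so IrpE is inactive.
With repressor SibC bound, *rudK* is not transcribed.
So RudK is not produced.
No repressor is bound and WexD is active, so *jalW* is transcribed.
So JalW is produced and active.
No repressor is bound and JalW is active, so *rudF* is transcribed.
So RudF is produced and active.
ZorM is produced constitutively and is active.
With repressor RudF bound, *sovS* is not transcribed.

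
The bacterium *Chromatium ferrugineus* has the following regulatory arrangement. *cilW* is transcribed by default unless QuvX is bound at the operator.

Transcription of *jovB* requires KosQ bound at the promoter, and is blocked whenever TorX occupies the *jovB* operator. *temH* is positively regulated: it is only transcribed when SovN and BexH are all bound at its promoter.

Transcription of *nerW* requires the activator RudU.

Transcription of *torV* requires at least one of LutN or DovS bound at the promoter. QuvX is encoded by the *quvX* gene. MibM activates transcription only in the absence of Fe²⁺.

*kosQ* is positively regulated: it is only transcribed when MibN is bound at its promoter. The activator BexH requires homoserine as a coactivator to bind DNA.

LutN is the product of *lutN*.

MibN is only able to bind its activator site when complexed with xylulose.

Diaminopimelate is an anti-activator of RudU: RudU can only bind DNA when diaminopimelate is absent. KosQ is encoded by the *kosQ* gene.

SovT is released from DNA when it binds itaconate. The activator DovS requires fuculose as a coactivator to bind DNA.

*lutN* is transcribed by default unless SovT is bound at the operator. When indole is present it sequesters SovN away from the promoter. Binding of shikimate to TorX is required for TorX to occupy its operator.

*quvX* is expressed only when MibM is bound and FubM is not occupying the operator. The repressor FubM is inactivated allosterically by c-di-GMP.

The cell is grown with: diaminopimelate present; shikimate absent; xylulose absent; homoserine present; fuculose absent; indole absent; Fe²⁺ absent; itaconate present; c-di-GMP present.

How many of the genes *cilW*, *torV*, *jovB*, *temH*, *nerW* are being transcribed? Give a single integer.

2

Fe²⁺ is absent, so MibM is active.
c-di-GMP is present, so FubM is inactive.
No repressor is bound and MibM is active, so *quvX* is transcribed.
So QuvX is produced and active.
With repressor QuvX bound, *cilW* is not transcribed.
→ *cilW* is OFF.
Itaconate is present, so SovT is inactive.
With no repressor bound, *lutN* is transcribed.
So LutN is produced and active.
Fuculose is absent, so DovS is inactive.
Activator LutN is present, so *torV* is transcribed.
→ *torV* is ON.
Xylulose is absent, so MibN is inactive.
Required activator MibN is absent, so *kosQ* is not transcribed.
So KosQ is not produced.
Shikimate is absent, so TorX is inactive.
Required activator KosQ is absent, so *jovB* is not transcribed.
→ *jovB* is OFF.
Indole is absent, so SovN is active.
Homoserine is present, so BexH is active.
No repressor is bound and SovN and BexH are active, so *temH* is transcribed.
→ *temH* is ON.
Diaminopimelate is present, so RudU is inactive.
Required activator RudU is absent, so *nerW* is not transcribed.
→ *nerW* is OFF.
2 of the 5 genes are transcribed.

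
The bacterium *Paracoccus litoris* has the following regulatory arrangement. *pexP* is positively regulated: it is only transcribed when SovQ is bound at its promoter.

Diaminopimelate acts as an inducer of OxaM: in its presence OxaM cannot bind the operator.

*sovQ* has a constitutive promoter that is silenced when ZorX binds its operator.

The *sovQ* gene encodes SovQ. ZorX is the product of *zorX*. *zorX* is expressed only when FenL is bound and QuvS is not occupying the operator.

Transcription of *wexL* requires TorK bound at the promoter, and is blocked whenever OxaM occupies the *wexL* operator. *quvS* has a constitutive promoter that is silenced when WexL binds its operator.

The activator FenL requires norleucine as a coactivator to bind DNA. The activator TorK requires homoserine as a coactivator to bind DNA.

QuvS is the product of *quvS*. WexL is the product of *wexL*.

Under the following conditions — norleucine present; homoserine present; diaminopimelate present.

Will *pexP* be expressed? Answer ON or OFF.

OFF

Diaminopimelate is present, so OxaM is inactive.
Homoserine is present, so TorK is active.
No repressor is bound and TorK is active, so *wexL* is transcribed.
So WexL is produced and active.
With repressor WexL bound, *quvS* is not transcribed.
So QuvS is not produced.
Norleucine is present, so FenL is active.
No repressor is bound and FenL is active, so *zorX* is transcribed.
So ZorX is produced and active.
With repressor ZorX bound, *sovQ* is not transcribed.
So SovQ is not produced.
Required activator SovQ is absent, so *pexP* is not transcribed.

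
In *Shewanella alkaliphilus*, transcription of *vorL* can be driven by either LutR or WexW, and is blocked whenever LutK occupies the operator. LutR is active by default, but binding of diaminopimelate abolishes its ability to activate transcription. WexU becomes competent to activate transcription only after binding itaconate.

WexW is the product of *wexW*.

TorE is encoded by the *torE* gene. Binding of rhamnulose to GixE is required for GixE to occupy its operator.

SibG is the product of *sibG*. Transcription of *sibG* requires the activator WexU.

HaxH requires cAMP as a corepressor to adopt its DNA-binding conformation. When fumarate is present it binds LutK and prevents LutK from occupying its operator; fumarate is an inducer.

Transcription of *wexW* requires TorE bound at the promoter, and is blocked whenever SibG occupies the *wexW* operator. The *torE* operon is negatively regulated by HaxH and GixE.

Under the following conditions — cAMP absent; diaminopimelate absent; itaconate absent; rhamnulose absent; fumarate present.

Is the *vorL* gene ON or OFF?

Fumarate is present, so LutK is inactive.
Diaminopimelate is absent, so LutR is active.
cAMP is absent, so HaxH is inactive.
Rhamnulose is absent, so GixE is inactive.
With no repressor bound, *torE* is transcribed.
So TorE is produced and active.
Itaconate is absent, so WexU is inactive.
Required activator WexU is absent, so *sibG* is not transcribed.
So SibG is not produced.
No repressor is bound and TorE is active, so *wexW* is transcribed.
So WexW is produced and active.
Activator LutR is present, so *vorL* is transcribed.

ON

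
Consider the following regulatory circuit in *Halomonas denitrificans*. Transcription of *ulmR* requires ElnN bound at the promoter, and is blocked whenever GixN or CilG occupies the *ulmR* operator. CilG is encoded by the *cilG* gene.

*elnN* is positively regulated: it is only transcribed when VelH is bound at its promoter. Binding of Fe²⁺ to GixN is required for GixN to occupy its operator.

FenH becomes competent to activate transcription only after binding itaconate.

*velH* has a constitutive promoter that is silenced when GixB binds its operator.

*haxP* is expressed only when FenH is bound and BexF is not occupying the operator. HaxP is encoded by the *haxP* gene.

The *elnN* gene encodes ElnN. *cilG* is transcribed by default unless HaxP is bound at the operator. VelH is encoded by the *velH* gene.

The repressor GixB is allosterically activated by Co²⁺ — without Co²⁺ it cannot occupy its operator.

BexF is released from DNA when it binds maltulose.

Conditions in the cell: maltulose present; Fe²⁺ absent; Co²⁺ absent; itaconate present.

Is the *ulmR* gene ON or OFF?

ON

Fe²⁺ is absent, so GixN is inactive.
Maltulose is present, so BexF is inactive.
Itaconate is present, so FenH is active.
No repressor is bound and FenH is active, so *haxP* is transcribed.
So HaxP is produced and active.
With repressor HaxP bound, *cilG* is not transcribed.
So CilG is not produced.
Co²⁺ is absent, so GixB is inactive.
With no repressor bound, *velH* is transcribed.
So VelH is produced and active.
No repressor is bound and VelH is active, so *elnN* is transcribed.
So ElnN is produced and active.
No repressor is bound and ElnN is active, so *ulmR* is transcribed.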